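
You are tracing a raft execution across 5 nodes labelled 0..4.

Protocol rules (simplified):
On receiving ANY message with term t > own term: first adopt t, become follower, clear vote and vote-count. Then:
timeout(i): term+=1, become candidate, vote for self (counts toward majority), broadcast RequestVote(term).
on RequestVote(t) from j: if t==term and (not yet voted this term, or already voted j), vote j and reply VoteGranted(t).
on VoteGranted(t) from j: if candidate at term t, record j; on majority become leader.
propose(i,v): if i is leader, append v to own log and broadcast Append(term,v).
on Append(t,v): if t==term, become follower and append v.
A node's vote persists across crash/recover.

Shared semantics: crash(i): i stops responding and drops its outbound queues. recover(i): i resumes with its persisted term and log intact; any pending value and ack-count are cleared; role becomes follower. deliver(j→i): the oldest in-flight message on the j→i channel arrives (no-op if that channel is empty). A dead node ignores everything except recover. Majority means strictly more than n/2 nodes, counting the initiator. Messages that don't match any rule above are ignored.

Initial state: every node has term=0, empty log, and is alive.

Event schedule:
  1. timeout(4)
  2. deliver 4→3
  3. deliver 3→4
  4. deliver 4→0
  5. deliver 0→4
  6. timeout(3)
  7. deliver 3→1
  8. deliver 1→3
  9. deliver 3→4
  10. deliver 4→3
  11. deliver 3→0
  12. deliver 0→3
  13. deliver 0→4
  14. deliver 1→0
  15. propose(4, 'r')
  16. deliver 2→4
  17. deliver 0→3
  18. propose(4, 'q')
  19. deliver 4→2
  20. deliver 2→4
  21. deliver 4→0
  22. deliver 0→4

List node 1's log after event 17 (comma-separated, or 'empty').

step 1 timeout(4): 4={cand,t=1,log=-}
step 2 deliver 4→3: 3={foll,t=1,log=-}
step 3 deliver 3→4: —
step 4 deliver 4→0: 0={foll,t=1,log=-}
step 5 deliver 0→4: 4={lead,t=1,log=-}
step 6 timeout(3): 3={cand,t=2,log=-}
step 7 deliver 3→1: 1={foll,t=2,log=-}
step 8 deliver 1→3: —
step 9 deliver 3→4: 4={foll,t=2,log=-}
step 10 deliver 4→3: 3={lead,t=2,log=-}
step 11 deliver 3→0: 0={foll,t=2,log=-}
step 12 deliver 0→3: —
step 13 deliver 0→4: —
step 14 deliver 1→0: —
step 15 propose(4,'r'): —
step 16 deliver 2→4: —
step 17 deliver 0→3: —

empty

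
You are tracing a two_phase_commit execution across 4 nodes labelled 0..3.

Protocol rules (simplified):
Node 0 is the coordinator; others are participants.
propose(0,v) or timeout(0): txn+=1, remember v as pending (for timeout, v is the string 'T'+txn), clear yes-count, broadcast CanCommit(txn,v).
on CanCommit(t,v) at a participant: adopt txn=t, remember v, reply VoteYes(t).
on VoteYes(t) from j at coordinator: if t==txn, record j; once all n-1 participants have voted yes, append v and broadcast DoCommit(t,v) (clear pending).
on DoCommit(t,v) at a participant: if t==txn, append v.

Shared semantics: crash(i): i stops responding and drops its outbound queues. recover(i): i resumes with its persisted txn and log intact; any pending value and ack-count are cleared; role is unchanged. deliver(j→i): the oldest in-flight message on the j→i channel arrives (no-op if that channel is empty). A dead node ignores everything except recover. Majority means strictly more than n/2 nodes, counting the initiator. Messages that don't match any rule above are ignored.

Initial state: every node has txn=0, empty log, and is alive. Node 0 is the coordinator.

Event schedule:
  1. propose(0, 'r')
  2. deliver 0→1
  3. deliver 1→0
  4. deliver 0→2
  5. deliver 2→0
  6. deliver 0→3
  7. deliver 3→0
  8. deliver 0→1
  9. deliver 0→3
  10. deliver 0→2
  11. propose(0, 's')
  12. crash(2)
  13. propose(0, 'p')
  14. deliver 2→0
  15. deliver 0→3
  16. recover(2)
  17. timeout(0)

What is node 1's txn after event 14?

step 1 propose(0,'r'): 0={coor,t=1,log=-}
step 2 deliver 0→1: 1={part,t=1,log=-}
step 3 deliver 1→0: —
step 4 deliver 0→2: 2={part,t=1,log=-}
step 5 deliver 2→0: —
step 6 deliver 0→3: 3={part,t=1,log=-}
step 7 deliver 3→0: 0={coor,t=1,log=r}
step 8 deliver 0→1: 1={part,t=1,log=r}
step 9 deliver 0→3: 3={part,t=1,log=r}
step 10 deliver 0→2: 2={part,t=1,log=r}
step 11 propose(0,'s'): 0={coor,t=2,log=r}
step 12 crash(2): 2={✗part,t=1,log=r}
step 13 propose(0,'p'): 0={coor,t=3,log=r}
step 14 deliver 2→0: —

1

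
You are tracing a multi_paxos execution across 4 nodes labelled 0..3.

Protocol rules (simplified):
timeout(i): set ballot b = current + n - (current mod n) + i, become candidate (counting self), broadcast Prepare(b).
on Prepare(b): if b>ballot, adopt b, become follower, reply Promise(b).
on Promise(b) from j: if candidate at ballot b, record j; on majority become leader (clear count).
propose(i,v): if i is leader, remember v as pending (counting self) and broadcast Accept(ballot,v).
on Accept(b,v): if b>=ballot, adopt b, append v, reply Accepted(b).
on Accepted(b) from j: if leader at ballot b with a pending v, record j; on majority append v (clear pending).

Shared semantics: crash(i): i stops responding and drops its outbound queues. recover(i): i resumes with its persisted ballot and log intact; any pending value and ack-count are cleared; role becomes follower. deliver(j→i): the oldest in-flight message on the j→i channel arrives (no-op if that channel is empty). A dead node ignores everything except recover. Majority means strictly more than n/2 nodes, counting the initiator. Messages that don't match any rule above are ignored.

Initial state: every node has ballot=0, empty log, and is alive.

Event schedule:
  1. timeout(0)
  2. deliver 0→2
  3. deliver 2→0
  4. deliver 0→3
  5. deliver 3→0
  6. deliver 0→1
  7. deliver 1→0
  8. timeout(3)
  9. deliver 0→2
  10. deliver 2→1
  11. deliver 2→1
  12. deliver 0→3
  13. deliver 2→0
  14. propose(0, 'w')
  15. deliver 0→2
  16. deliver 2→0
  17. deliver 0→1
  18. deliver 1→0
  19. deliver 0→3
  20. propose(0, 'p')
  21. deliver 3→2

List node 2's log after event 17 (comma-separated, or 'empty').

w

after 1 — timeout(0): n0:cand/b4/[-]
after 2 — deliver 0→2: n2:foll/b4/[-]
after 3 — deliver 2→0: ·
after 4 — deliver 0→3: n3:foll/b4/[-]
after 5 — deliver 3→0: n0:lead/b4/[-]
after 6 — deliver 0→1: n1:foll/b4/[-]
after 7 — deliver 1→0: ·
after 8 — timeout(3): n3:cand/b11/[-]
after 9 — deliver 0→2: ·
after 10 — deliver 2→1: ·
after 11 — deliver 2→1: ·
after 12 — deliver 0→3: ·
after 13 — deliver 2→0: ·
after 14 — propose(0,'w'): ·
after 15 — deliver 0→2: n2:foll/b4/[w]
after 16 — deliver 2→0: ·
after 17 — deliver 0→1: n1:foll/b4/[w]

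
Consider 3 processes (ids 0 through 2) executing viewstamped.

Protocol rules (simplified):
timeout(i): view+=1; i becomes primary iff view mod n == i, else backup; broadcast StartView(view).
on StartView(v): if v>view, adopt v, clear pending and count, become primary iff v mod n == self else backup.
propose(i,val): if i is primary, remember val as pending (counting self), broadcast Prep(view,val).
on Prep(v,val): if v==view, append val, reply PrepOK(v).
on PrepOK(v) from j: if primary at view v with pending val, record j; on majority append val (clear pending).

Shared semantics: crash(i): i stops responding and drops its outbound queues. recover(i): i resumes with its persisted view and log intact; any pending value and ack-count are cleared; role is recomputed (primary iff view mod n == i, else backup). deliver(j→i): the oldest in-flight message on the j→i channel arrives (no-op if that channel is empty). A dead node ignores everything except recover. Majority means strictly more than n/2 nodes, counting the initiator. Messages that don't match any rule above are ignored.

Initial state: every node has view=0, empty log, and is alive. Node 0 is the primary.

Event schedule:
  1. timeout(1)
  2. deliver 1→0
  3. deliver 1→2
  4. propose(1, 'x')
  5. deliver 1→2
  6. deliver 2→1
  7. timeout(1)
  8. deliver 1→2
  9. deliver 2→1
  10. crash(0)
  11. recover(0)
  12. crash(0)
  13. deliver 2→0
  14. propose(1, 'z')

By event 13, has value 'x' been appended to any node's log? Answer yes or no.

after 1 — timeout(1): n1:prim/v1/[-]
after 2 — deliver 1→0: n0:back/v1/[-]
after 3 — deliver 1→2: n2:back/v1/[-]
after 4 — propose(1,'x'): ·
after 5 — deliver 1→2: n2:back/v1/[x]
after 6 — deliver 2→1: n1:prim/v1/[x]
after 7 — timeout(1): n1:back/v2/[x]
after 8 — deliver 1→2: n2:prim/v2/[x]
after 9 — deliver 2→1: ·
after 10 — crash(0): n0:✗back/v1/[-]
after 11 — recover(0): n0:back/v1/[-]
after 12 — crash(0): n0:✗back/v1/[-]
after 13 — deliver 2→0: ·

yes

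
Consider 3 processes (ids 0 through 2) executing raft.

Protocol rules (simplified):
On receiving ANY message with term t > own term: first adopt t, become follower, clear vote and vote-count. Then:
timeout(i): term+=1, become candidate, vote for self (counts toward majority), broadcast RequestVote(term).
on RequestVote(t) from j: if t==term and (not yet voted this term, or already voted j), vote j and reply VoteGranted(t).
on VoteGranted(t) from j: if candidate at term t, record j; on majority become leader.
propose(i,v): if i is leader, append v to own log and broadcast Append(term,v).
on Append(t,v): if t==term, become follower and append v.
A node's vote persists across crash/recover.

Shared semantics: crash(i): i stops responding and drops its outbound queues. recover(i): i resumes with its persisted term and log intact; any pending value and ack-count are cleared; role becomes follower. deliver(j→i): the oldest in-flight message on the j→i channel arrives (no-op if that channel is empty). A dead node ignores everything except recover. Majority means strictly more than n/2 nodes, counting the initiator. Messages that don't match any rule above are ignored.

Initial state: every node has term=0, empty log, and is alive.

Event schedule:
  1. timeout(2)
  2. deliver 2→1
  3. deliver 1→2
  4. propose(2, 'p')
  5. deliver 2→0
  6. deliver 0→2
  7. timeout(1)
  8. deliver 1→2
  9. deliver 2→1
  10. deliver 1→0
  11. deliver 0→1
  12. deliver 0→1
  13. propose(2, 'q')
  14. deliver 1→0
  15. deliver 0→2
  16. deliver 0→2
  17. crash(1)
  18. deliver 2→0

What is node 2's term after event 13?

1. timeout(2):  <2:cand t1 ->
2. deliver 2→1:  <1:foll t1 ->
3. deliver 1→2:  <2:lead t1 ->
4. propose(2,'p'):  <2:lead t1 p>
5. deliver 2→0:  <0:foll t1 ->
6. deliver 0→2:  nop
7. timeout(1):  <1:cand t2 ->
8. deliver 1→2:  <2:foll t2 p>
9. deliver 2→1:  nop
10. deliver 1→0:  <0:foll t2 ->
11. deliver 0→1:  <1:lead t2 ->
12. deliver 0→1:  nop
13. propose(2,'q'):  nop

2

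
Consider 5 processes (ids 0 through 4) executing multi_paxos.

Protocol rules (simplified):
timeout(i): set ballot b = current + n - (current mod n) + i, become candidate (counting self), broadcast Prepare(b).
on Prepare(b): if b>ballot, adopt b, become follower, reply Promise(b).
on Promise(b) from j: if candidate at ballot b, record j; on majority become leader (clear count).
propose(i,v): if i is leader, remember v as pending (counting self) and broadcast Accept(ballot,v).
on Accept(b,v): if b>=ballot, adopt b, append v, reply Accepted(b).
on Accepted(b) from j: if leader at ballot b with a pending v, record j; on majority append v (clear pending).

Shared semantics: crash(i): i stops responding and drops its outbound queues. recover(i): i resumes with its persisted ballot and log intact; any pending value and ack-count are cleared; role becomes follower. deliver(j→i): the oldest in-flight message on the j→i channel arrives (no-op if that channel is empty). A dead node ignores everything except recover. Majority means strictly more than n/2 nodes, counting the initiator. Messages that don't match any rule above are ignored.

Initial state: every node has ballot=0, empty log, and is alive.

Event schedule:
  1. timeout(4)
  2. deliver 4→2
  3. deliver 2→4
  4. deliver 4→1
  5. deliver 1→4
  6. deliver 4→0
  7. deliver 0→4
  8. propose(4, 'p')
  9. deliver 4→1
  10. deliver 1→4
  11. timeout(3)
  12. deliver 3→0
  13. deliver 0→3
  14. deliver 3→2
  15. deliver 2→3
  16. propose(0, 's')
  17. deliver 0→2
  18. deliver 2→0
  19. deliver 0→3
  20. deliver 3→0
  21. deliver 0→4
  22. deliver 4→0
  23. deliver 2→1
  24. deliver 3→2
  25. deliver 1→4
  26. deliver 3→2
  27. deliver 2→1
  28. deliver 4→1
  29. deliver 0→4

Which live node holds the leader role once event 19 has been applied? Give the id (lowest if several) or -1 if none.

4

1. timeout(4):  <4:cand b9 ->
2. deliver 4→2:  <2:foll b9 ->
3. deliver 2→4:  nop
4. deliver 4→1:  <1:foll b9 ->
5. deliver 1→4:  <4:lead b9 ->
6. deliver 4→0:  <0:foll b9 ->
7. deliver 0→4:  nop
8. propose(4,'p'):  nop
9. deliver 4→1:  <1:foll b9 p>
10. deliver 1→4:  nop
11. timeout(3):  <3:cand b8 ->
12. deliver 3→0:  nop
13. deliver 0→3:  nop
14. deliver 3→2:  nop
15. deliver 2→3:  nop
16. propose(0,'s'):  nop
17. deliver 0→2:  nop
18. deliver 2→0:  nop
19. deliver 0→3:  nop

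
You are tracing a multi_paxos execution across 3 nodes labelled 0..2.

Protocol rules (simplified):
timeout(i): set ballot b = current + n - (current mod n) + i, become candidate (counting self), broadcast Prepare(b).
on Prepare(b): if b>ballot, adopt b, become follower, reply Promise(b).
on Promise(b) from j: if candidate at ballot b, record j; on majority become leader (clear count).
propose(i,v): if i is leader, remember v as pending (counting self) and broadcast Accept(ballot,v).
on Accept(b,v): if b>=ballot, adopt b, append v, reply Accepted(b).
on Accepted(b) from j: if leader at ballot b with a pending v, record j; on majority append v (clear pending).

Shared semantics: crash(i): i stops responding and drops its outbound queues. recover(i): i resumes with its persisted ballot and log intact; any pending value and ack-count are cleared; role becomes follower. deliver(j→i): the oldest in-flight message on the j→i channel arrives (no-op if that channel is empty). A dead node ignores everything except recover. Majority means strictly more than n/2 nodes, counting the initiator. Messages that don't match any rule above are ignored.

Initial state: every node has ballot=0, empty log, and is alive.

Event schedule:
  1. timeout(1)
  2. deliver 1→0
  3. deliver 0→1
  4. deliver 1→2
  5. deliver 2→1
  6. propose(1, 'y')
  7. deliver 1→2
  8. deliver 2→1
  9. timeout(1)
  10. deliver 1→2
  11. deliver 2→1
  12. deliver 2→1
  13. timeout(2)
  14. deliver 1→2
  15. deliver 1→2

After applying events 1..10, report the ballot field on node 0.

4

after 1 — timeout(1): n1:cand/b4/[-]
after 2 — deliver 1→0: n0:foll/b4/[-]
after 3 — deliver 0→1: n1:lead/b4/[-]
after 4 — deliver 1→2: n2:foll/b4/[-]
after 5 — deliver 2→1: ·
after 6 — propose(1,'y'): ·
after 7 — deliver 1→2: n2:foll/b4/[y]
after 8 — deliver 2→1: n1:lead/b4/[y]
after 9 — timeout(1): n1:cand/b7/[y]
after 10 — deliver 1→2: n2:foll/b7/[y]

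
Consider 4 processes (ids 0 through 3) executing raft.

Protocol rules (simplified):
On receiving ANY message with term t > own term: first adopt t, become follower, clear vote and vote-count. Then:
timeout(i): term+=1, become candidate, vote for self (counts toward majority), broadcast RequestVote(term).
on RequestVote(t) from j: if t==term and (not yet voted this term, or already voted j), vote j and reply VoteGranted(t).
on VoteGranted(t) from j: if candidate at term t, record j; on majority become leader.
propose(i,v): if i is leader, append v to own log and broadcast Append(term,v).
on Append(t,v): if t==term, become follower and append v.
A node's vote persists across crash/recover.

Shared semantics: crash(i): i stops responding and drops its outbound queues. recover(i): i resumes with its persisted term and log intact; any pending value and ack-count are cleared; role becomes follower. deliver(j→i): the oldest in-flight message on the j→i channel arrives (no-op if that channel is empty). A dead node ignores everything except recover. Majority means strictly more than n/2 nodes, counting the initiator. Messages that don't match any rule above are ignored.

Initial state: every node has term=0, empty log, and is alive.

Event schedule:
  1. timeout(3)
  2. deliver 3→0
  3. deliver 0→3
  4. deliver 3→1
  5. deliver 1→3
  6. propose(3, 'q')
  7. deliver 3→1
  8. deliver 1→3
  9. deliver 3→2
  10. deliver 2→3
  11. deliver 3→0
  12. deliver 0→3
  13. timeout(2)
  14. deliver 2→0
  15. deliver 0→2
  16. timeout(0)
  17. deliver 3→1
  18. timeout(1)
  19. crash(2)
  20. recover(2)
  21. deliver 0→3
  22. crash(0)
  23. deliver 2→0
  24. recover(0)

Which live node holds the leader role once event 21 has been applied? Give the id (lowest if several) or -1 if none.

e1 timeout(3): 3[cand,t=1,-]
e2 deliver 3→0: 0[foll,t=1,-]
e3 deliver 0→3: ·
e4 deliver 3→1: 1[foll,t=1,-]
e5 deliver 1→3: 3[lead,t=1,-]
e6 propose(3,'q'): 3[lead,t=1,q]
e7 deliver 3→1: 1[foll,t=1,q]
e8 deliver 1→3: ·
e9 deliver 3→2: 2[foll,t=1,-]
e10 deliver 2→3: ·
e11 deliver 3→0: 0[foll,t=1,q]
e12 deliver 0→3: ·
e13 timeout(2): 2[cand,t=2,-]
e14 deliver 2→0: 0[foll,t=2,q]
e15 deliver 0→2: ·
e16 timeout(0): 0[cand,t=3,q]
e17 deliver 3→1: ·
e18 timeout(1): 1[cand,t=2,q]
e19 crash(2): 2[✗cand,t=2,-]
e20 recover(2): 2[foll,t=2,-]
e21 deliver 0→3: 3[foll,t=3,q]

-1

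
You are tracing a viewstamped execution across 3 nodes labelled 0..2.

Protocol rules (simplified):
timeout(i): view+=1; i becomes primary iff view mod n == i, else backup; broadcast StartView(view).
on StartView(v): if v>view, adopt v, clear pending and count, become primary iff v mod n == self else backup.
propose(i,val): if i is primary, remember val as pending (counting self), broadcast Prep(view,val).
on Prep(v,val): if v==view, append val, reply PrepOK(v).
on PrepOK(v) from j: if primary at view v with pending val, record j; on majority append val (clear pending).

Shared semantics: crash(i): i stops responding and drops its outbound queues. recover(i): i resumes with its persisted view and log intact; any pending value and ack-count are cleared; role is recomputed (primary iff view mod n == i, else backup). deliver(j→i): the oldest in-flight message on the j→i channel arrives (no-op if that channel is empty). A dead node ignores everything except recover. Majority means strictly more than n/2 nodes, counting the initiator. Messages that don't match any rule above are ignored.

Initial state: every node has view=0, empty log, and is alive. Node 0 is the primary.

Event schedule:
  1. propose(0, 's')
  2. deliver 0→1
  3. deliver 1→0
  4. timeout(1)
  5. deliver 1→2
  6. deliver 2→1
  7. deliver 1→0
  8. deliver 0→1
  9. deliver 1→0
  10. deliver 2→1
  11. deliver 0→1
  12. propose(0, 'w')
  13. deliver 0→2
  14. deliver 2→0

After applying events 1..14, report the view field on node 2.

1

[1] propose(0,'s') → ∅
[2] deliver 0→1 → N1(back v0 [s])
[3] deliver 1→0 → N0(prim v0 [s])
[4] timeout(1) → N1(prim v1 [s])
[5] deliver 1→2 → N2(back v1 [-])
[6] deliver 2→1 → ∅
[7] deliver 1→0 → N0(back v1 [s])
[8] deliver 0→1 → ∅
[9] deliver 1→0 → ∅
[10] deliver 2→1 → ∅
[11] deliver 0→1 → ∅
[12] propose(0,'w') → ∅
[13] deliver 0→2 → ∅
[14] deliver 2→0 → ∅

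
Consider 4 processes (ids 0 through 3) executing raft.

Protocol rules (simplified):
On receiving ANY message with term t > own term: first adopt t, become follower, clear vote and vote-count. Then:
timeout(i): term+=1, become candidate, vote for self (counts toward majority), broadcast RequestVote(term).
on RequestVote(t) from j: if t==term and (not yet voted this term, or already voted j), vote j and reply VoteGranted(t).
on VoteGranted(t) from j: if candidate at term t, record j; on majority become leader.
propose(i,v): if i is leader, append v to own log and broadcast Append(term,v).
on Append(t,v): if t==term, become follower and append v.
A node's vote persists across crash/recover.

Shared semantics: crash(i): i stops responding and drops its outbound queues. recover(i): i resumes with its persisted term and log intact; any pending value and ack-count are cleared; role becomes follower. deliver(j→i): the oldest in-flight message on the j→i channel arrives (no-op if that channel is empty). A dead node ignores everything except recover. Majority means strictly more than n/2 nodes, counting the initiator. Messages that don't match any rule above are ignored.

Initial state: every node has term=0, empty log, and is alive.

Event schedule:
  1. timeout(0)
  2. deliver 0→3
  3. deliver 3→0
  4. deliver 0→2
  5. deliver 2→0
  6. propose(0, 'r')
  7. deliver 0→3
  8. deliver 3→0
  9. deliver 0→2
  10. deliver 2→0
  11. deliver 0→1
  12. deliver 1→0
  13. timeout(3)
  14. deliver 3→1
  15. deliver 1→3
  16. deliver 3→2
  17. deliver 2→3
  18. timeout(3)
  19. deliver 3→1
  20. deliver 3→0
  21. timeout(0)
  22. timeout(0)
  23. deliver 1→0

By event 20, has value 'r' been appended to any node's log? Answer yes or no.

yes

e1 timeout(0): 0[cand,t=1,-]
e2 deliver 0→3: 3[foll,t=1,-]
e3 deliver 3→0: ·
e4 deliver 0→2: 2[foll,t=1,-]
e5 deliver 2→0: 0[lead,t=1,-]
e6 propose(0,'r'): 0[lead,t=1,r]
e7 deliver 0→3: 3[foll,t=1,r]
e8 deliver 3→0: ·
e9 deliver 0→2: 2[foll,t=1,r]
e10 deliver 2→0: ·
e11 deliver 0→1: 1[foll,t=1,-]
e12 deliver 1→0: ·
e13 timeout(3): 3[cand,t=2,r]
e14 deliver 3→1: 1[foll,t=2,-]
e15 deliver 1→3: ·
e16 deliver 3→2: 2[foll,t=2,r]
e17 deliver 2→3: 3[lead,t=2,r]
e18 timeout(3): 3[cand,t=3,r]
e19 deliver 3→1: 1[foll,t=3,-]
e20 deliver 3→0: 0[foll,t=2,r]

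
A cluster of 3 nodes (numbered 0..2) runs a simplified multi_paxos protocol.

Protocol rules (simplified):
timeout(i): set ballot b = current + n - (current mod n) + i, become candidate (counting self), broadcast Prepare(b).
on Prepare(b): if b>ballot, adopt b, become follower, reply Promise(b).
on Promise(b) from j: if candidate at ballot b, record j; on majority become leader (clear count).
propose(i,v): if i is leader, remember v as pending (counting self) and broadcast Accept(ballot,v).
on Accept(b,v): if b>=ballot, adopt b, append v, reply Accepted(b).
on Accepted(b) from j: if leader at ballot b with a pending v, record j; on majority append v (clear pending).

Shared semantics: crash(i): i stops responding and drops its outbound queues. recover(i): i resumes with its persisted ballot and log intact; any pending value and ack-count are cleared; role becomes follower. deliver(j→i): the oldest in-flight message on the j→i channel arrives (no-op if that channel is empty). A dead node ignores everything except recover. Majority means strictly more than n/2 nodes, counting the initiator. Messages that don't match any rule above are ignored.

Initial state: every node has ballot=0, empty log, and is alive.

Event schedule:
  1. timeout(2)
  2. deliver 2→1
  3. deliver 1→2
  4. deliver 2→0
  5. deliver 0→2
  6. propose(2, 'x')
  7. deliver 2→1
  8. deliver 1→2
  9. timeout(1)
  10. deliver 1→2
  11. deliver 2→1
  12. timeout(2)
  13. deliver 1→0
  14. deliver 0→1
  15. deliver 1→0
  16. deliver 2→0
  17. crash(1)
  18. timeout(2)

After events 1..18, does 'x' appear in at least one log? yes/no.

yes

after 1 — timeout(2): n2:cand/b5/[-]
after 2 — deliver 2→1: n1:foll/b5/[-]
after 3 — deliver 1→2: n2:lead/b5/[-]
after 4 — deliver 2→0: n0:foll/b5/[-]
after 5 — deliver 0→2: ·
after 6 — propose(2,'x'): ·
after 7 — deliver 2→1: n1:foll/b5/[x]
after 8 — deliver 1→2: n2:lead/b5/[x]
after 9 — timeout(1): n1:cand/b7/[x]
after 10 — deliver 1→2: n2:foll/b7/[x]
after 11 — deliver 2→1: n1:lead/b7/[x]
after 12 — timeout(2): n2:cand/b11/[x]
after 13 — deliver 1→0: n0:foll/b7/[-]
after 14 — deliver 0→1: ·
after 15 — deliver 1→0: ·
after 16 — deliver 2→0: ·
after 17 — crash(1): n1:✗lead/b7/[x]
after 18 — timeout(2): n2:cand/b14/[x]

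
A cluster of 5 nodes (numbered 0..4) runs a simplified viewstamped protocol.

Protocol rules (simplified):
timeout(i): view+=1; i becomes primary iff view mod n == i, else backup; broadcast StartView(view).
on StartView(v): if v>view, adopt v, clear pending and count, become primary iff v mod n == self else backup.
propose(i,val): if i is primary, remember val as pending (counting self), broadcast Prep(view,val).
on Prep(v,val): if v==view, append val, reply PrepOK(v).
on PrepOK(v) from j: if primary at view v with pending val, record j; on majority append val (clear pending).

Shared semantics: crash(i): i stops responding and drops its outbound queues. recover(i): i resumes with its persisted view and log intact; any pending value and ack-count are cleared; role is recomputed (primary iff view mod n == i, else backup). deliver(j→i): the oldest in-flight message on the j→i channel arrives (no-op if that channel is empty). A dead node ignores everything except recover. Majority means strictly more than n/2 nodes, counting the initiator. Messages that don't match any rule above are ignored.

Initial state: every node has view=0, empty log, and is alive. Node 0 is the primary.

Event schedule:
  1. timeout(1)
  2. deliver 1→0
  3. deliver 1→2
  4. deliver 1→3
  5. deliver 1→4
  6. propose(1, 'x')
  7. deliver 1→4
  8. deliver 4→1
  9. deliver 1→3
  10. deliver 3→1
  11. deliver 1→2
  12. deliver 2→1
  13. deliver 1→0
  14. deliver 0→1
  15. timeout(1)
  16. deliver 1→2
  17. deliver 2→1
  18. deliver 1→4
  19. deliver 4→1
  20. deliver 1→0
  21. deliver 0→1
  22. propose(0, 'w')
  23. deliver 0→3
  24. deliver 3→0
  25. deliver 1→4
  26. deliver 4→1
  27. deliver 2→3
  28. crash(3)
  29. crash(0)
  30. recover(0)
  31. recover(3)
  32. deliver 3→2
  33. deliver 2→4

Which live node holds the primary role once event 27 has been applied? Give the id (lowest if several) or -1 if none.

e1 timeout(1): 1[prim,v=1,-]
e2 deliver 1→0: 0[back,v=1,-]
e3 deliver 1→2: 2[back,v=1,-]
e4 deliver 1→3: 3[back,v=1,-]
e5 deliver 1→4: 4[back,v=1,-]
e6 propose(1,'x'): ·
e7 deliver 1→4: 4[back,v=1,x]
e8 deliver 4→1: ·
e9 deliver 1→3: 3[back,v=1,x]
e10 deliver 3→1: 1[prim,v=1,x]
e11 deliver 1→2: 2[back,v=1,x]
e12 deliver 2→1: ·
e13 deliver 1→0: 0[back,v=1,x]
e14 deliver 0→1: ·
e15 timeout(1): 1[back,v=2,x]
e16 deliver 1→2: 2[prim,v=2,x]
e17 deliver 2→1: ·
e18 deliver 1→4: 4[back,v=2,x]
e19 deliver 4→1: ·
e20 deliver 1→0: 0[back,v=2,x]
e21 deliver 0→1: ·
e22 propose(0,'w'): ·
e23 deliver 0→3: ·
e24 deliver 3→0: ·
e25 deliver 1→4: ·
e26 deliver 4→1: ·
e27 deliver 2→3: ·

2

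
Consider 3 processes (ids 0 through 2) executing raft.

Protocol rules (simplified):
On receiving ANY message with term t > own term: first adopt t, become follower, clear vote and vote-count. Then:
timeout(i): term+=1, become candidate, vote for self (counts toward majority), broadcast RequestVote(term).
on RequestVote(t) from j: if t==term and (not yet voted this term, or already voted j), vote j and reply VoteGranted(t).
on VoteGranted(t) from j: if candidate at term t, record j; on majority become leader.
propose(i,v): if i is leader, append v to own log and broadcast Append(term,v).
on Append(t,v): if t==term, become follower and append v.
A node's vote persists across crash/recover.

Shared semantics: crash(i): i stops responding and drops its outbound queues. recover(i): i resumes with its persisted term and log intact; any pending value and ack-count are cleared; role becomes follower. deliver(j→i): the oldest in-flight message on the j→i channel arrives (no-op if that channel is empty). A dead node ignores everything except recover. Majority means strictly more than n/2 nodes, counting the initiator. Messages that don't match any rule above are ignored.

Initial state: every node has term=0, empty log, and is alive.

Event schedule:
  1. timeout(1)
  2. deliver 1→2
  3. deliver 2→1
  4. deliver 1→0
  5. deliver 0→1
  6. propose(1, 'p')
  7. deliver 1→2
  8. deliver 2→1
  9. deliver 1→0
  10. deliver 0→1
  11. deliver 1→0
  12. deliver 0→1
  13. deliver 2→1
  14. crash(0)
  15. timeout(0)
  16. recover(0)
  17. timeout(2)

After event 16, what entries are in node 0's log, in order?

p

step 1 timeout(1): 1={cand,t=1,log=-}
step 2 deliver 1→2: 2={foll,t=1,log=-}
step 3 deliver 2→1: 1={lead,t=1,log=-}
step 4 deliver 1→0: 0={foll,t=1,log=-}
step 5 deliver 0→1: —
step 6 propose(1,'p'): 1={lead,t=1,log=p}
step 7 deliver 1→2: 2={foll,t=1,log=p}
step 8 deliver 2→1: —
step 9 deliver 1→0: 0={foll,t=1,log=p}
step 10 deliver 0→1: —
step 11 deliver 1→0: —
step 12 deliver 0→1: —
step 13 deliver 2→1: —
step 14 crash(0): 0={✗foll,t=1,log=p}
step 15 timeout(0): —
step 16 recover(0): 0={foll,t=1,log=p}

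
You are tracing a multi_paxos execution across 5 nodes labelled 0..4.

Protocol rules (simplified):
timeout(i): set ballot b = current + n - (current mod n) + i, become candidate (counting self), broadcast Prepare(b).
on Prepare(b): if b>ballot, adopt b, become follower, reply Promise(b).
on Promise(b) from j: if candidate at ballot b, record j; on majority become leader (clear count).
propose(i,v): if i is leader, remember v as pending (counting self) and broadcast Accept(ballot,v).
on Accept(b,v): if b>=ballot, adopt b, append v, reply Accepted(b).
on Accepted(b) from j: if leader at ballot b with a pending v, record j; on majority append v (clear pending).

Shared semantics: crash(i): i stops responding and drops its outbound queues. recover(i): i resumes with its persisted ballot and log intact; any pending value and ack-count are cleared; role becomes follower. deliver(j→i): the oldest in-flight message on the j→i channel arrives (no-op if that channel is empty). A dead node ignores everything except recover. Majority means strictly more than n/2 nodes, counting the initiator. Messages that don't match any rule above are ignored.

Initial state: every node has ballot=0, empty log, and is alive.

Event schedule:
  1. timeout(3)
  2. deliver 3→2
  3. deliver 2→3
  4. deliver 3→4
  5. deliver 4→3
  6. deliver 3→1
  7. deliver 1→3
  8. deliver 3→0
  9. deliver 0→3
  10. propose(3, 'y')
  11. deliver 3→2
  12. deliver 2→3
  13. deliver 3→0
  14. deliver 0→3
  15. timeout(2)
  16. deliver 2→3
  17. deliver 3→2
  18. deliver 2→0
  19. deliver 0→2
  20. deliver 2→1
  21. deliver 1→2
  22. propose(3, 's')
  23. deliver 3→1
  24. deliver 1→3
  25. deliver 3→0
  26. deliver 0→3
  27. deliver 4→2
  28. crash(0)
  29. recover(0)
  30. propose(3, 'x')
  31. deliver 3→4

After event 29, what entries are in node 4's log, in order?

1. timeout(3):  <3:cand b8 ->
2. deliver 3→2:  <2:foll b8 ->
3. deliver 2→3:  nop
4. deliver 3→4:  <4:foll b8 ->
5. deliver 4→3:  <3:lead b8 ->
6. deliver 3→1:  <1:foll b8 ->
7. deliver 1→3:  nop
8. deliver 3→0:  <0:foll b8 ->
9. deliver 0→3:  nop
10. propose(3,'y'):  nop
11. deliver 3→2:  <2:foll b8 y>
12. deliver 2→3:  nop
13. deliver 3→0:  <0:foll b8 y>
14. deliver 0→3:  <3:lead b8 y>
15. timeout(2):  <2:cand b12 y>
16. deliver 2→3:  <3:foll b12 y>
17. deliver 3→2:  nop
18. deliver 2→0:  <0:foll b12 y>
19. deliver 0→2:  <2:lead b12 y>
20. deliver 2→1:  <1:foll b12 ->
21. deliver 1→2:  nop
22. propose(3,'s'):  nop
23. deliver 3→1:  nop
24. deliver 1→3:  nop
25. deliver 3→0:  nop
26. deliver 0→3:  nop
27. deliver 4→2:  nop
28. crash(0):  <0:✗foll b12 y>
29. recover(0):  <0:foll b12 y>

empty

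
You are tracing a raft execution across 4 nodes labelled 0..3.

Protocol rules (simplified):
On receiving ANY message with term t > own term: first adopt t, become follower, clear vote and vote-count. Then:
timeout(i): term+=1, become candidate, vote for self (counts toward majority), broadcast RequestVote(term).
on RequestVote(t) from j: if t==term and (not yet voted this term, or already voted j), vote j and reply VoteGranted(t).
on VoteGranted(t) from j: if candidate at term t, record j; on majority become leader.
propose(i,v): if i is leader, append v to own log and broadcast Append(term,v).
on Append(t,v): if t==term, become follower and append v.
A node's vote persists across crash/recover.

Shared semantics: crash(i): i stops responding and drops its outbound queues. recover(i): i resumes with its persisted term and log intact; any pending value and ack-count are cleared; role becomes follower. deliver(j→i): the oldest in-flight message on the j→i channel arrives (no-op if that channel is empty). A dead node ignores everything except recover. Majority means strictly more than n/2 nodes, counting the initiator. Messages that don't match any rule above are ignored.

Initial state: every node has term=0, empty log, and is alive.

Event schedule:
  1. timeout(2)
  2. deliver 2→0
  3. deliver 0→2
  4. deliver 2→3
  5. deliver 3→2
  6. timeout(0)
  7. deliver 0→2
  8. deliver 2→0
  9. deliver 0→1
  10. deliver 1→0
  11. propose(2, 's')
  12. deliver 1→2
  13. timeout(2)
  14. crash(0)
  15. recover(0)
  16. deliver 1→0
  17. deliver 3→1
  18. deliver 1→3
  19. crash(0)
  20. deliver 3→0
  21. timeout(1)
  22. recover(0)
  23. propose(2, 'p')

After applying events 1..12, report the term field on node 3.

1

after 1 — timeout(2): n2:cand/t1/[-]
after 2 — deliver 2→0: n0:foll/t1/[-]
after 3 — deliver 0→2: ·
after 4 — deliver 2→3: n3:foll/t1/[-]
after 5 — deliver 3→2: n2:lead/t1/[-]
after 6 — timeout(0): n0:cand/t2/[-]
after 7 — deliver 0→2: n2:foll/t2/[-]
after 8 — deliver 2→0: ·
after 9 — deliver 0→1: n1:foll/t2/[-]
after 10 — deliver 1→0: n0:lead/t2/[-]
after 11 — propose(2,'s'): ·
after 12 — deliver 1→2: ·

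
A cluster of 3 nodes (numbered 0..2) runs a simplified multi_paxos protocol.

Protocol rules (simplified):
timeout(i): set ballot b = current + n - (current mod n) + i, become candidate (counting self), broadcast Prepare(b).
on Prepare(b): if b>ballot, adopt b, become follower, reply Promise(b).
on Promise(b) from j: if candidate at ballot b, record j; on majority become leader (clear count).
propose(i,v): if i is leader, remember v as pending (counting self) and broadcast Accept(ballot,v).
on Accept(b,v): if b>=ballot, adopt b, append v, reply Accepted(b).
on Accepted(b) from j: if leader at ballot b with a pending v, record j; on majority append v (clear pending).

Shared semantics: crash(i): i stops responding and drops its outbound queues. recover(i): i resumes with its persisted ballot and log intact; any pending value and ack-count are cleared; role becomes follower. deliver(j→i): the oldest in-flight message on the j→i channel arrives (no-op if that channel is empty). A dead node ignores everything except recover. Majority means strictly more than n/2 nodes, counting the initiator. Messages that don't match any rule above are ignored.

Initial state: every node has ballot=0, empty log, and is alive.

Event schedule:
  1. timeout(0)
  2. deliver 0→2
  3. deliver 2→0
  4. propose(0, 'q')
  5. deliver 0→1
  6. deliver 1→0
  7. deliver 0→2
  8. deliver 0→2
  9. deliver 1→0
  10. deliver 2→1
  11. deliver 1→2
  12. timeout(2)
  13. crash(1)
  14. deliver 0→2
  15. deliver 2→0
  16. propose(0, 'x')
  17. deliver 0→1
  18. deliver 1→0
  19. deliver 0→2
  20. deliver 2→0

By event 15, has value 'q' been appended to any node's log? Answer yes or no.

yes

step 1 timeout(0): 0={cand,b=3,log=-}
step 2 deliver 0→2: 2={foll,b=3,log=-}
step 3 deliver 2→0: 0={lead,b=3,log=-}
step 4 propose(0,'q'): —
step 5 deliver 0→1: 1={foll,b=3,log=-}
step 6 deliver 1→0: —
step 7 deliver 0→2: 2={foll,b=3,log=q}
step 8 deliver 0→2: —
step 9 deliver 1→0: —
step 10 deliver 2→1: —
step 11 deliver 1→2: —
step 12 timeout(2): 2={cand,b=8,log=q}
step 13 crash(1): 1={✗foll,b=3,log=-}
step 14 deliver 0→2: —
step 15 deliver 2→0: 0={lead,b=3,log=q}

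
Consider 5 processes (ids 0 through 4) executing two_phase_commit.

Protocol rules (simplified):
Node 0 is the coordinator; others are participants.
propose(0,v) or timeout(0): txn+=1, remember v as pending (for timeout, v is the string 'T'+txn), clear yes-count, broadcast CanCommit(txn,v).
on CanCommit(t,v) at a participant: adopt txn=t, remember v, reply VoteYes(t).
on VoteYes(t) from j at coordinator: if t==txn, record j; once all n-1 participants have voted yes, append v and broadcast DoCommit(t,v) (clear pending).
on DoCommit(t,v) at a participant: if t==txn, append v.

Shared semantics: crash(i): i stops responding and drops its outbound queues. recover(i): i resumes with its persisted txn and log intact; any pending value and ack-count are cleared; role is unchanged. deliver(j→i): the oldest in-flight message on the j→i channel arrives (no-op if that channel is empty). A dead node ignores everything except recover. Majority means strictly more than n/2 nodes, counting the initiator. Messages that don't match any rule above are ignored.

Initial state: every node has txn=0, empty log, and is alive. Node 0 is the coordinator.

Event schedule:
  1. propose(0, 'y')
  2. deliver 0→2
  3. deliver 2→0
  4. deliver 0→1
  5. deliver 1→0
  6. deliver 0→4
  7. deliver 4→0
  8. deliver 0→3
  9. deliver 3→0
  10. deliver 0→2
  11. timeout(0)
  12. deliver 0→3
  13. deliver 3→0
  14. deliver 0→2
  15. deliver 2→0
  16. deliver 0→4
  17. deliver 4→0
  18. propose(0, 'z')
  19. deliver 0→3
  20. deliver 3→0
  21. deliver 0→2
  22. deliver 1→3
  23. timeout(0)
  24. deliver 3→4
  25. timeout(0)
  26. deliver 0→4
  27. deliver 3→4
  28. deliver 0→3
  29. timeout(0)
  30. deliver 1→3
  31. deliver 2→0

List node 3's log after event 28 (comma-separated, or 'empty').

step 1 propose(0,'y'): 0={coor,t=1,log=-}
step 2 deliver 0→2: 2={part,t=1,log=-}
step 3 deliver 2→0: —
step 4 deliver 0→1: 1={part,t=1,log=-}
step 5 deliver 1→0: —
step 6 deliver 0→4: 4={part,t=1,log=-}
step 7 deliver 4→0: —
step 8 deliver 0→3: 3={part,t=1,log=-}
step 9 deliver 3→0: 0={coor,t=1,log=y}
step 10 deliver 0→2: 2={part,t=1,log=y}
step 11 timeout(0): 0={coor,t=2,log=y}
step 12 deliver 0→3: 3={part,t=1,log=y}
step 13 deliver 3→0: —
step 14 deliver 0→2: 2={part,t=2,log=y}
step 15 deliver 2→0: —
step 16 deliver 0→4: 4={part,t=1,log=y}
step 17 deliver 4→0: —
step 18 propose(0,'z'): 0={coor,t=3,log=y}
step 19 deliver 0→3: 3={part,t=2,log=y}
step 20 deliver 3→0: —
step 21 deliver 0→2: 2={part,t=3,log=y}
step 22 deliver 1→3: —
step 23 timeout(0): 0={coor,t=4,log=y}
step 24 deliver 3→4: —
step 25 timeout(0): 0={coor,t=5,log=y}
step 26 deliver 0→4: 4={part,t=2,log=y}
step 27 deliver 3→4: —
step 28 deliver 0→3: 3={part,t=3,log=y}

y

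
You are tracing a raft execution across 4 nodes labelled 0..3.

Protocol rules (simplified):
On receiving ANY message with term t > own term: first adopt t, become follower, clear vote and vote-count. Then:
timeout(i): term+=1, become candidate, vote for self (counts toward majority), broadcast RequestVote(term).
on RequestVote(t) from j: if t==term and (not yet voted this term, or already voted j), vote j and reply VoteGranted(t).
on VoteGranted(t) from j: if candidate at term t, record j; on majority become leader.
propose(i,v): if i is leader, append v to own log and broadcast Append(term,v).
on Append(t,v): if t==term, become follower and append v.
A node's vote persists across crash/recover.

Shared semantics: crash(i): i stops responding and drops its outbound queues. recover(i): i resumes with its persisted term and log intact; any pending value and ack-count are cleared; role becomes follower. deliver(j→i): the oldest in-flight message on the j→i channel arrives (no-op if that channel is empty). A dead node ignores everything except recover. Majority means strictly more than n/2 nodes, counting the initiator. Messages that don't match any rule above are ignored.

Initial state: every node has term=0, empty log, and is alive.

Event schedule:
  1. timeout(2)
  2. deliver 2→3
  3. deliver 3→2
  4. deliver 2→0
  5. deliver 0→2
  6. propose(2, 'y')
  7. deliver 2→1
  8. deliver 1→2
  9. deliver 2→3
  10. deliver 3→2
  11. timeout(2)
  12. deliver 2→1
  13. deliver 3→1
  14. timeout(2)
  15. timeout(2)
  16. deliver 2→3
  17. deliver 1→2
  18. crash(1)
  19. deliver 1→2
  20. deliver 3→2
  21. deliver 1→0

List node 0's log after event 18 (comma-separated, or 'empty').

empty

[1] timeout(2) → N2(cand t1 [-])
[2] deliver 2→3 → N3(foll t1 [-])
[3] deliver 3→2 → ∅
[4] deliver 2→0 → N0(foll t1 [-])
[5] deliver 0→2 → N2(lead t1 [-])
[6] propose(2,'y') → N2(lead t1 [y])
[7] deliver 2→1 → N1(foll t1 [-])
[8] deliver 1→2 → ∅
[9] deliver 2→3 → N3(foll t1 [y])
[10] deliver 3→2 → ∅
[11] timeout(2) → N2(cand t2 [y])
[12] deliver 2→1 → N1(foll t1 [y])
[13] deliver 3→1 → ∅
[14] timeout(2) → N2(cand t3 [y])
[15] timeout(2) → N2(cand t4 [y])
[16] deliver 2→3 → N3(foll t2 [y])
[17] deliver 1→2 → ∅
[18] crash(1) → N1(✗foll t1 [y])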